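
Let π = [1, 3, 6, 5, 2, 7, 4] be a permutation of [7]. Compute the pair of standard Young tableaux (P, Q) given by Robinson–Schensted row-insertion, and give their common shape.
P = [1, 2, 4, 7] / [3, 5] / [6];  Q = [1, 2, 3, 6] / [4, 7] / [5];  common shape = (4, 2, 1)

Row-insert the values π_1, π_2, … into P one at a time, bumping the leftmost entry strictly greater than the inserted value down to the next row. The recording tableau Q records, in position (i, j), the step at which that cell was added to P.
  Insert 1 (step 1): P = [1];  Q = [1]
  Insert 3 (step 2): P = [1, 3];  Q = [1, 2]
  Insert 6 (step 3): P = [1, 3, 6];  Q = [1, 2, 3]
  Insert 5 (step 4): P = [1, 3, 5] / [6];  Q = [1, 2, 3] / [4]
  Insert 2 (step 5): P = [1, 2, 5] / [3] / [6];  Q = [1, 2, 3] / [4] / [5]
  Insert 7 (step 6): P = [1, 2, 5, 7] / [3] / [6];  Q = [1, 2, 3, 6] / [4] / [5]
  Insert 4 (step 7): P = [1, 2, 4, 7] / [3, 5] / [6];  Q = [1, 2, 3, 6] / [4, 7] / [5]
Final shape: (4, 2, 1).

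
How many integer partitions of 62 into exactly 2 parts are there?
p(62, 2 parts) = 31

Partitions of n into exactly k parts are in bijection with partitions of n − k into at most k parts (subtract 1 from each part). So p(62, exactly 2) = p(60, parts ≤ 2). Computing via the recurrence p(m, j) = p(m, j−1) + p(m−j, j) gives 31.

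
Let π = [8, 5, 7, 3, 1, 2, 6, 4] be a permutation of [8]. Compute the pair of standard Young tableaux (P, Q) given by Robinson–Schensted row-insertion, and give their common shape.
P = [1, 2, 4] / [3, 6] / [5, 7] / [8];  Q = [1, 3, 7] / [2, 6] / [4, 8] / [5];  common shape = (3, 2, 2, 1)

Row-insert the values π_1, π_2, … into P one at a time, bumping the leftmost entry strictly greater than the inserted value down to the next row. The recording tableau Q records, in position (i, j), the step at which that cell was added to P.
  Insert 8 (step 1): P = [8];  Q = [1]
  Insert 5 (step 2): P = [5] / [8];  Q = [1] / [2]
  Insert 7 (step 3): P = [5, 7] / [8];  Q = [1, 3] / [2]
  Insert 3 (step 4): P = [3, 7] / [5] / [8];  Q = [1, 3] / [2] / [4]
  Insert 1 (step 5): P = [1, 7] / [3] / [5] / [8];  Q = [1, 3] / [2] / [4] / [5]
  Insert 2 (step 6): P = [1, 2] / [3, 7] / [5] / [8];  Q = [1, 3] / [2, 6] / [4] / [5]
  Insert 6 (step 7): P = [1, 2, 6] / [3, 7] / [5] / [8];  Q = [1, 3, 7] / [2, 6] / [4] / [5]
  Insert 4 (step 8): P = [1, 2, 4] / [3, 6] / [5, 7] / [8];  Q = [1, 3, 7] / [2, 6] / [4, 8] / [5]
Final shape: (3, 2, 2, 1).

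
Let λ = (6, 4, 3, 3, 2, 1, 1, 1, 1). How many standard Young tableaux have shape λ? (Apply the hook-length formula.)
# SYT of shape (6, 4, 3, 3, 2, 1, 1, 1, 1) = 2424922500

Hook-length formula: f^λ = n! / Π hook(c), product over all cells c of the Young diagram. For λ = (6, 4, 3, 3, 2, 1, 1, 1, 1), n = 22 boxes. Hook lengths by row (left-to-right, top-to-bottom): [14, 9, 7, 4, 2, 1]; [11, 6, 4, 1]; [9, 4, 2]; [8, 3, 1]; [6, 1]; [4]; [3]; [2]; [1]. Product of hooks = 463520268288. So f^λ = 22! / 463520268288 = 1124000727777607680000 / 463520268288 = 2424922500.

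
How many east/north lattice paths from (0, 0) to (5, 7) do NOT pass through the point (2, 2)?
Number of paths = 456

Total paths from (0, 0) to (5, 7): C(12, 5) = 792. Paths through (2, 2): (paths (0, 0) → (2, 2)) × (paths (2, 2) → (5, 7)) = C(4, 2) · C(8, 3) = 6 · 56 = 336. Avoidance count = 792 − 336 = 456.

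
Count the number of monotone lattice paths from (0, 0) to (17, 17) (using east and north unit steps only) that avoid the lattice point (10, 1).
Number of paths = 2330909493

Total paths from (0, 0) to (17, 17): C(34, 17) = 2333606220. Paths through (10, 1): (paths (0, 0) → (10, 1)) × (paths (10, 1) → (17, 17)) = C(11, 10) · C(23, 7) = 11 · 245157 = 2696727. Avoidance count = 2333606220 − 2696727 = 2330909493.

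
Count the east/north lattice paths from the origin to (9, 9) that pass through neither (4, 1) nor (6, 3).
Number of paths = 37649

Inclusion–exclusion. Total paths: C(18, 9) = 48620. Through P₁: C(5, 4)·C(13, 5) = 6435. Through P₂: C(9, 6)·C(9, 3) = 7056. Since P₁ is strictly southwest of P₂, a monotone path through both must visit P₁ then P₂; paths through both = C(5, 4)·C(4, 2)·C(9, 3) = 2520. Avoid both = 48620 − 6435 − 7056 + 2520 = 37649.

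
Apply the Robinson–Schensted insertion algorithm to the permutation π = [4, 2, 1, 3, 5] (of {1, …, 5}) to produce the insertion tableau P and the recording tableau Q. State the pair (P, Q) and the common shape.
P = [1, 3, 5] / [2] / [4];  Q = [1, 4, 5] / [2] / [3];  common shape = (3, 1, 1)

Row-insert the values π_1, π_2, … into P one at a time, bumping the leftmost entry strictly greater than the inserted value down to the next row. The recording tableau Q records, in position (i, j), the step at which that cell was added to P.
  Insert 4 (step 1): P = [4];  Q = [1]
  Insert 2 (step 2): P = [2] / [4];  Q = [1] / [2]
  Insert 1 (step 3): P = [1] / [2] / [4];  Q = [1] / [2] / [3]
  Insert 3 (step 4): P = [1, 3] / [2] / [4];  Q = [1, 4] / [2] / [3]
  Insert 5 (step 5): P = [1, 3, 5] / [2] / [4];  Q = [1, 4, 5] / [2] / [3]
Final shape: (3, 1, 1).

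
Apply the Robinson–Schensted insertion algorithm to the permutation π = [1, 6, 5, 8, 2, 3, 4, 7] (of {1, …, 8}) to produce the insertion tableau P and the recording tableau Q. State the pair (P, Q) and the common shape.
P = [1, 2, 3, 4, 7] / [5, 8] / [6];  Q = [1, 2, 4, 7, 8] / [3, 6] / [5];  common shape = (5, 2, 1)

Row-insert the values π_1, π_2, … into P one at a time, bumping the leftmost entry strictly greater than the inserted value down to the next row. The recording tableau Q records, in position (i, j), the step at which that cell was added to P.
  Insert 1 (step 1): P = [1];  Q = [1]
  Insert 6 (step 2): P = [1, 6];  Q = [1, 2]
  Insert 5 (step 3): P = [1, 5] / [6];  Q = [1, 2] / [3]
  Insert 8 (step 4): P = [1, 5, 8] / [6];  Q = [1, 2, 4] / [3]
  Insert 2 (step 5): P = [1, 2, 8] / [5] / [6];  Q = [1, 2, 4] / [3] / [5]
  Insert 3 (step 6): P = [1, 2, 3] / [5, 8] / [6];  Q = [1, 2, 4] / [3, 6] / [5]
  Insert 4 (step 7): P = [1, 2, 3, 4] / [5, 8] / [6];  Q = [1, 2, 4, 7] / [3, 6] / [5]
  Insert 7 (step 8): P = [1, 2, 3, 4, 7] / [5, 8] / [6];  Q = [1, 2, 4, 7, 8] / [3, 6] / [5]
Final shape: (5, 2, 1).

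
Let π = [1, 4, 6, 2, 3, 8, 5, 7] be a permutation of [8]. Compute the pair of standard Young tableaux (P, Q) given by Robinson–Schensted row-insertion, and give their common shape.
P = [1, 2, 3, 5, 7] / [4, 6, 8];  Q = [1, 2, 3, 6, 8] / [4, 5, 7];  common shape = (5, 3)

Row-insert the values π_1, π_2, … into P one at a time, bumping the leftmost entry strictly greater than the inserted value down to the next row. The recording tableau Q records, in position (i, j), the step at which that cell was added to P.
  Insert 1 (step 1): P = [1];  Q = [1]
  Insert 4 (step 2): P = [1, 4];  Q = [1, 2]
  Insert 6 (step 3): P = [1, 4, 6];  Q = [1, 2, 3]
  Insert 2 (step 4): P = [1, 2, 6] / [4];  Q = [1, 2, 3] / [4]
  Insert 3 (step 5): P = [1, 2, 3] / [4, 6];  Q = [1, 2, 3] / [4, 5]
  Insert 8 (step 6): P = [1, 2, 3, 8] / [4, 6];  Q = [1, 2, 3, 6] / [4, 5]
  Insert 5 (step 7): P = [1, 2, 3, 5] / [4, 6, 8];  Q = [1, 2, 3, 6] / [4, 5, 7]
  Insert 7 (step 8): P = [1, 2, 3, 5, 7] / [4, 6, 8];  Q = [1, 2, 3, 6, 8] / [4, 5, 7]
Final shape: (5, 3).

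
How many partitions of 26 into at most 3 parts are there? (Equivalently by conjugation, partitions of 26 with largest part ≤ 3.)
p(26, parts ≤ 3) = 70

Use the recurrence p(n, m) = p(n, m−1) + p(n−m, m): either the largest part is < m (count p(n, m−1)) or the largest part is exactly m (remove one copy of m, count p(n−m, m)). With p(0, ·) = 1 this gives p(26, parts ≤ 3) = 70. (By conjugating Young diagrams, this also counts partitions of 26 into at most 3 parts.)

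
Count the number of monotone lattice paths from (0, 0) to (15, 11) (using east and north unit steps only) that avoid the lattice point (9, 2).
Number of paths = 7450885

Total paths from (0, 0) to (15, 11): C(26, 15) = 7726160. Paths through (9, 2): (paths (0, 0) → (9, 2)) × (paths (9, 2) → (15, 11)) = C(11, 9) · C(15, 6) = 55 · 5005 = 275275. Avoidance count = 7726160 − 275275 = 7450885.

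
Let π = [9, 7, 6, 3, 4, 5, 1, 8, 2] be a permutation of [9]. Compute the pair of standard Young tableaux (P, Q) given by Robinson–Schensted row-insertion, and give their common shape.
P = [1, 2, 5, 8] / [3, 4] / [6] / [7] / [9];  Q = [1, 5, 6, 8] / [2, 9] / [3] / [4] / [7];  common shape = (4, 2, 1, 1, 1)

Row-insert the values π_1, π_2, … into P one at a time, bumping the leftmost entry strictly greater than the inserted value down to the next row. The recording tableau Q records, in position (i, j), the step at which that cell was added to P.
  Insert 9 (step 1): P = [9];  Q = [1]
  Insert 7 (step 2): P = [7] / [9];  Q = [1] / [2]
  Insert 6 (step 3): P = [6] / [7] / [9];  Q = [1] / [2] / [3]
  Insert 3 (step 4): P = [3] / [6] / [7] / [9];  Q = [1] / [2] / [3] / [4]
  Insert 4 (step 5): P = [3, 4] / [6] / [7] / [9];  Q = [1, 5] / [2] / [3] / [4]
  Insert 5 (step 6): P = [3, 4, 5] / [6] / [7] / [9];  Q = [1, 5, 6] / [2] / [3] / [4]
  Insert 1 (step 7): P = [1, 4, 5] / [3] / [6] / [7] / [9];  Q = [1, 5, 6] / [2] / [3] / [4] / [7]
  Insert 8 (step 8): P = [1, 4, 5, 8] / [3] / [6] / [7] / [9];  Q = [1, 5, 6, 8] / [2] / [3] / [4] / [7]
  Insert 2 (step 9): P = [1, 2, 5, 8] / [3, 4] / [6] / [7] / [9];  Q = [1, 5, 6, 8] / [2, 9] / [3] / [4] / [7]
Final shape: (4, 2, 1, 1, 1).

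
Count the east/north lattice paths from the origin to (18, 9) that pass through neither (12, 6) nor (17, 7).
Number of paths = 2423289

Inclusion–exclusion. Total paths: C(27, 18) = 4686825. Through P₁: C(18, 12)·C(9, 6) = 1559376. Through P₂: C(24, 17)·C(3, 1) = 1038312. Since P₁ is strictly southwest of P₂, a monotone path through both must visit P₁ then P₂; paths through both = C(18, 12)·C(6, 5)·C(3, 1) = 334152. Avoid both = 4686825 − 1559376 − 1038312 + 334152 = 2423289.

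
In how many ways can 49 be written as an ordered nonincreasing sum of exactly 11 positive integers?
p(49, 11 parts) = 15021

Partitions of n into exactly k parts are in bijection with partitions of n − k into at most k parts (subtract 1 from each part). So p(49, exactly 11) = p(38, parts ≤ 11). Computing via the recurrence p(m, j) = p(m, j−1) + p(m−j, j) gives 15021.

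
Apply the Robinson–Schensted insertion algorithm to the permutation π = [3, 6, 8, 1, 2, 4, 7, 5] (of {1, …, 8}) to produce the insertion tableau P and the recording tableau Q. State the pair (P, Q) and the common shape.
P = [1, 2, 4, 5] / [3, 6, 7] / [8];  Q = [1, 2, 3, 7] / [4, 5, 6] / [8];  common shape = (4, 3, 1)

Row-insert the values π_1, π_2, … into P one at a time, bumping the leftmost entry strictly greater than the inserted value down to the next row. The recording tableau Q records, in position (i, j), the step at which that cell was added to P.
  Insert 3 (step 1): P = [3];  Q = [1]
  Insert 6 (step 2): P = [3, 6];  Q = [1, 2]
  Insert 8 (step 3): P = [3, 6, 8];  Q = [1, 2, 3]
  Insert 1 (step 4): P = [1, 6, 8] / [3];  Q = [1, 2, 3] / [4]
  Insert 2 (step 5): P = [1, 2, 8] / [3, 6];  Q = [1, 2, 3] / [4, 5]
  Insert 4 (step 6): P = [1, 2, 4] / [3, 6, 8];  Q = [1, 2, 3] / [4, 5, 6]
  Insert 7 (step 7): P = [1, 2, 4, 7] / [3, 6, 8];  Q = [1, 2, 3, 7] / [4, 5, 6]
  Insert 5 (step 8): P = [1, 2, 4, 5] / [3, 6, 7] / [8];  Q = [1, 2, 3, 7] / [4, 5, 6] / [8]
Final shape: (4, 3, 1).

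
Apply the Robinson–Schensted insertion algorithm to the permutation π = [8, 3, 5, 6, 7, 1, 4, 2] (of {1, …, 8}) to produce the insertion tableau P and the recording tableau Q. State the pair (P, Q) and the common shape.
P = [1, 2, 6, 7] / [3, 4] / [5] / [8];  Q = [1, 3, 4, 5] / [2, 7] / [6] / [8];  common shape = (4, 2, 1, 1)

Row-insert the values π_1, π_2, … into P one at a time, bumping the leftmost entry strictly greater than the inserted value down to the next row. The recording tableau Q records, in position (i, j), the step at which that cell was added to P.
  Insert 8 (step 1): P = [8];  Q = [1]
  Insert 3 (step 2): P = [3] / [8];  Q = [1] / [2]
  Insert 5 (step 3): P = [3, 5] / [8];  Q = [1, 3] / [2]
  Insert 6 (step 4): P = [3, 5, 6] / [8];  Q = [1, 3, 4] / [2]
  Insert 7 (step 5): P = [3, 5, 6, 7] / [8];  Q = [1, 3, 4, 5] / [2]
  Insert 1 (step 6): P = [1, 5, 6, 7] / [3] / [8];  Q = [1, 3, 4, 5] / [2] / [6]
  Insert 4 (step 7): P = [1, 4, 6, 7] / [3, 5] / [8];  Q = [1, 3, 4, 5] / [2, 7] / [6]
  Insert 2 (step 8): P = [1, 2, 6, 7] / [3, 4] / [5] / [8];  Q = [1, 3, 4, 5] / [2, 7] / [6] / [8]
Final shape: (4, 2, 1, 1).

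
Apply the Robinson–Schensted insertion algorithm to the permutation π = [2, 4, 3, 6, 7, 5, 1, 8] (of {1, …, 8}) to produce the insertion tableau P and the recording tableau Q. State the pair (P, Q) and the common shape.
P = [1, 3, 5, 7, 8] / [2, 6] / [4];  Q = [1, 2, 4, 5, 8] / [3, 6] / [7];  common shape = (5, 2, 1)

Row-insert the values π_1, π_2, … into P one at a time, bumping the leftmost entry strictly greater than the inserted value down to the next row. The recording tableau Q records, in position (i, j), the step at which that cell was added to P.
  Insert 2 (step 1): P = [2];  Q = [1]
  Insert 4 (step 2): P = [2, 4];  Q = [1, 2]
  Insert 3 (step 3): P = [2, 3] / [4];  Q = [1, 2] / [3]
  Insert 6 (step 4): P = [2, 3, 6] / [4];  Q = [1, 2, 4] / [3]
  Insert 7 (step 5): P = [2, 3, 6, 7] / [4];  Q = [1, 2, 4, 5] / [3]
  Insert 5 (step 6): P = [2, 3, 5, 7] / [4, 6];  Q = [1, 2, 4, 5] / [3, 6]
  Insert 1 (step 7): P = [1, 3, 5, 7] / [2, 6] / [4];  Q = [1, 2, 4, 5] / [3, 6] / [7]
  Insert 8 (step 8): P = [1, 3, 5, 7, 8] / [2, 6] / [4];  Q = [1, 2, 4, 5, 8] / [3, 6] / [7]
Final shape: (5, 2, 1).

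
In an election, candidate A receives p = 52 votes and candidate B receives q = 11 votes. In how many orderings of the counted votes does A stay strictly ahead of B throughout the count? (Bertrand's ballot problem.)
Strict-lead orderings = 400752389361

Total orderings of the 63 votes with 52 for A: C(63, 52) = 615790256823. By the Bertrand ballot formula (Cycle Lemma / reflection principle), the number of orderings in which A is strictly ahead of B throughout is (p − q)/(p + q) · C(p + q, p) = (52 − 11)/(52 + 11) · 615790256823 = 400752389361.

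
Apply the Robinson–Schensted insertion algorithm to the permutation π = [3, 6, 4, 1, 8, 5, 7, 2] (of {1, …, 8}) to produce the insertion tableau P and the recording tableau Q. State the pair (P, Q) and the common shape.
P = [1, 2, 5, 7] / [3, 4] / [6, 8];  Q = [1, 2, 5, 7] / [3, 6] / [4, 8];  common shape = (4, 2, 2)

Row-insert the values π_1, π_2, … into P one at a time, bumping the leftmost entry strictly greater than the inserted value down to the next row. The recording tableau Q records, in position (i, j), the step at which that cell was added to P.
  Insert 3 (step 1): P = [3];  Q = [1]
  Insert 6 (step 2): P = [3, 6];  Q = [1, 2]
  Insert 4 (step 3): P = [3, 4] / [6];  Q = [1, 2] / [3]
  Insert 1 (step 4): P = [1, 4] / [3] / [6];  Q = [1, 2] / [3] / [4]
  Insert 8 (step 5): P = [1, 4, 8] / [3] / [6];  Q = [1, 2, 5] / [3] / [4]
  Insert 5 (step 6): P = [1, 4, 5] / [3, 8] / [6];  Q = [1, 2, 5] / [3, 6] / [4]
  Insert 7 (step 7): P = [1, 4, 5, 7] / [3, 8] / [6];  Q = [1, 2, 5, 7] / [3, 6] / [4]
  Insert 2 (step 8): P = [1, 2, 5, 7] / [3, 4] / [6, 8];  Q = [1, 2, 5, 7] / [3, 6] / [4, 8]
Final shape: (4, 2, 2).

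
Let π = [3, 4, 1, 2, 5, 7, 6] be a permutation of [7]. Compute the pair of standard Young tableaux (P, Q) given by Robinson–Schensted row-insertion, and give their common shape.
P = [1, 2, 5, 6] / [3, 4, 7];  Q = [1, 2, 5, 6] / [3, 4, 7];  common shape = (4, 3)

Row-insert the values π_1, π_2, … into P one at a time, bumping the leftmost entry strictly greater than the inserted value down to the next row. The recording tableau Q records, in position (i, j), the step at which that cell was added to P.
  Insert 3 (step 1): P = [3];  Q = [1]
  Insert 4 (step 2): P = [3, 4];  Q = [1, 2]
  Insert 1 (step 3): P = [1, 4] / [3];  Q = [1, 2] / [3]
  Insert 2 (step 4): P = [1, 2] / [3, 4];  Q = [1, 2] / [3, 4]
  Insert 5 (step 5): P = [1, 2, 5] / [3, 4];  Q = [1, 2, 5] / [3, 4]
  Insert 7 (step 6): P = [1, 2, 5, 7] / [3, 4];  Q = [1, 2, 5, 6] / [3, 4]
  Insert 6 (step 7): P = [1, 2, 5, 6] / [3, 4, 7];  Q = [1, 2, 5, 6] / [3, 4, 7]
Final shape: (4, 3).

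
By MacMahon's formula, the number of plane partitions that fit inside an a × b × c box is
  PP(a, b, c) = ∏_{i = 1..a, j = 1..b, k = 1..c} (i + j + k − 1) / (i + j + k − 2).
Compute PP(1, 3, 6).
PP(1, 3, 6) = 84

Evaluate the triple product over i = 1..1, j = 1..3, k = 1..6. The factors are (2/1) · (3/2) · (4/3) · (5/4) · (6/5) · (7/6) · (3/2) · (4/3) · … (18 factors total). The numerators and denominators telescope so the product is an integer; carrying out the multiplication exactly gives PP(1, 3, 6) = 84.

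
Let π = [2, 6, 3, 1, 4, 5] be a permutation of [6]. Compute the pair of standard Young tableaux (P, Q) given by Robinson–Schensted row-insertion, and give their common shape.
P = [1, 3, 4, 5] / [2] / [6];  Q = [1, 2, 5, 6] / [3] / [4];  common shape = (4, 1, 1)

Row-insert the values π_1, π_2, … into P one at a time, bumping the leftmost entry strictly greater than the inserted value down to the next row. The recording tableau Q records, in position (i, j), the step at which that cell was added to P.
  Insert 2 (step 1): P = [2];  Q = [1]
  Insert 6 (step 2): P = [2, 6];  Q = [1, 2]
  Insert 3 (step 3): P = [2, 3] / [6];  Q = [1, 2] / [3]
  Insert 1 (step 4): P = [1, 3] / [2] / [6];  Q = [1, 2] / [3] / [4]
  Insert 4 (step 5): P = [1, 3, 4] / [2] / [6];  Q = [1, 2, 5] / [3] / [4]
  Insert 5 (step 6): P = [1, 3, 4, 5] / [2] / [6];  Q = [1, 2, 5, 6] / [3] / [4]
Final shape: (4, 1, 1).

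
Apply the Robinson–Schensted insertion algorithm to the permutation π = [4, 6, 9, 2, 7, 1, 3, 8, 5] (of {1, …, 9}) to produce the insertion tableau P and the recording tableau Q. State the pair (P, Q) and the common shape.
P = [1, 3, 5, 8] / [2, 6, 7] / [4, 9];  Q = [1, 2, 3, 8] / [4, 5, 9] / [6, 7];  common shape = (4, 3, 2)

Row-insert the values π_1, π_2, … into P one at a time, bumping the leftmost entry strictly greater than the inserted value down to the next row. The recording tableau Q records, in position (i, j), the step at which that cell was added to P.
  Insert 4 (step 1): P = [4];  Q = [1]
  Insert 6 (step 2): P = [4, 6];  Q = [1, 2]
  Insert 9 (step 3): P = [4, 6, 9];  Q = [1, 2, 3]
  Insert 2 (step 4): P = [2, 6, 9] / [4];  Q = [1, 2, 3] / [4]
  Insert 7 (step 5): P = [2, 6, 7] / [4, 9];  Q = [1, 2, 3] / [4, 5]
  Insert 1 (step 6): P = [1, 6, 7] / [2, 9] / [4];  Q = [1, 2, 3] / [4, 5] / [6]
  Insert 3 (step 7): P = [1, 3, 7] / [2, 6] / [4, 9];  Q = [1, 2, 3] / [4, 5] / [6, 7]
  Insert 8 (step 8): P = [1, 3, 7, 8] / [2, 6] / [4, 9];  Q = [1, 2, 3, 8] / [4, 5] / [6, 7]
  Insert 5 (step 9): P = [1, 3, 5, 8] / [2, 6, 7] / [4, 9];  Q = [1, 2, 3, 8] / [4, 5, 9] / [6, 7]
Final shape: (4, 3, 2).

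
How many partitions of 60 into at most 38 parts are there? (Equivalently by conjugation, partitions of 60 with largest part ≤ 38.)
p(60, parts ≤ 38) = 962961

Use the recurrence p(n, m) = p(n, m−1) + p(n−m, m): either the largest part is < m (count p(n, m−1)) or the largest part is exactly m (remove one copy of m, count p(n−m, m)). With p(0, ·) = 1 this gives p(60, parts ≤ 38) = 962961. (By conjugating Young diagrams, this also counts partitions of 60 into at most 38 parts.)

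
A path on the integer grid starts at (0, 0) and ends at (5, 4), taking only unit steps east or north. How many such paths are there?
Number of paths = 126

A monotone lattice path from (0, 0) to (5, 4) consists of 5 east steps and 4 north steps in some order, so it is determined by which 5 of the 9 steps are east. The count is C(9, 5) = 126.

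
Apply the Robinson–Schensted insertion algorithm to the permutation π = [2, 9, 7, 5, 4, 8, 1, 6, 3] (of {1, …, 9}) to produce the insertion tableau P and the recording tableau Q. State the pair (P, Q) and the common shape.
P = [1, 3, 6] / [2, 4] / [5, 8] / [7] / [9];  Q = [1, 2, 6] / [3, 8] / [4, 9] / [5] / [7];  common shape = (3, 2, 2, 1, 1)

Row-insert the values π_1, π_2, … into P one at a time, bumping the leftmost entry strictly greater than the inserted value down to the next row. The recording tableau Q records, in position (i, j), the step at which that cell was added to P.
  Insert 2 (step 1): P = [2];  Q = [1]
  Insert 9 (step 2): P = [2, 9];  Q = [1, 2]
  Insert 7 (step 3): P = [2, 7] / [9];  Q = [1, 2] / [3]
  Insert 5 (step 4): P = [2, 5] / [7] / [9];  Q = [1, 2] / [3] / [4]
  Insert 4 (step 5): P = [2, 4] / [5] / [7] / [9];  Q = [1, 2] / [3] / [4] / [5]
  Insert 8 (step 6): P = [2, 4, 8] / [5] / [7] / [9];  Q = [1, 2, 6] / [3] / [4] / [5]
  Insert 1 (step 7): P = [1, 4, 8] / [2] / [5] / [7] / [9];  Q = [1, 2, 6] / [3] / [4] / [5] / [7]
  Insert 6 (step 8): P = [1, 4, 6] / [2, 8] / [5] / [7] / [9];  Q = [1, 2, 6] / [3, 8] / [4] / [5] / [7]
  Insert 3 (step 9): P = [1, 3, 6] / [2, 4] / [5, 8] / [7] / [9];  Q = [1, 2, 6] / [3, 8] / [4, 9] / [5] / [7]
Final shape: (3, 2, 2, 1, 1).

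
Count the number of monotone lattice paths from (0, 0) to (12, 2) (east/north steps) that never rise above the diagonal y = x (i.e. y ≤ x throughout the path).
Number of paths = 77

By the reflection principle (André's argument), the number of monotone paths to (12, 2) with n ≤ m that never go above y = x is C(14, 12) − C(14, 13) = 91 − 14 = 77.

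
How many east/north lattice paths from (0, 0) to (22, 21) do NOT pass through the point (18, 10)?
Number of paths = 1034136436710

Total paths from (0, 0) to (22, 21): C(43, 22) = 1052049481860. Paths through (18, 10): (paths (0, 0) → (18, 10)) × (paths (18, 10) → (22, 21)) = C(28, 18) · C(15, 4) = 13123110 · 1365 = 17913045150. Avoidance count = 1052049481860 − 17913045150 = 1034136436710.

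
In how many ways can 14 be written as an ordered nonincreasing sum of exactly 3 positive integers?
p(14, 3 parts) = 16

Partitions of n into exactly k parts ↔ partitions of n − k into at most k parts (subtract 1 from each part). For n = 14, k = 3, the partitions are: 12+1+1, 11+2+1, 10+3+1, 10+2+2, 9+4+1, 9+3+2, 8+5+1, 8+4+2, 8+3+3, 7+6+1, 7+5+2, 7+4+3, 6+6+2, 6+5+3, 6+4+4, 5+5+4. Count = 16.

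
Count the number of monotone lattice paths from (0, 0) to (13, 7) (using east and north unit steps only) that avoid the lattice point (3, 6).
Number of paths = 76596

Total paths from (0, 0) to (13, 7): C(20, 13) = 77520. Paths through (3, 6): (paths (0, 0) → (3, 6)) × (paths (3, 6) → (13, 7)) = C(9, 3) · C(11, 10) = 84 · 11 = 924. Avoidance count = 77520 − 924 = 76596.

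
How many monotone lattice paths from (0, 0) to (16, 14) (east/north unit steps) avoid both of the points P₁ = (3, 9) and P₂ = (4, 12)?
Number of paths = 143452175

Inclusion–exclusion. Total paths: C(30, 16) = 145422675. Through P₁: C(12, 3)·C(18, 13) = 1884960. Through P₂: C(16, 4)·C(14, 12) = 165620. Since P₁ is strictly southwest of P₂, a monotone path through both must visit P₁ then P₂; paths through both = C(12, 3)·C(4, 1)·C(14, 12) = 80080. Avoid both = 145422675 − 1884960 − 165620 + 80080 = 143452175.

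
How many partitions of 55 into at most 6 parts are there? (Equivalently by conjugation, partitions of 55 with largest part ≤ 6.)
p(55, parts ≤ 6) = 13702

Use the recurrence p(n, m) = p(n, m−1) + p(n−m, m): either the largest part is < m (count p(n, m−1)) or the largest part is exactly m (remove one copy of m, count p(n−m, m)). With p(0, ·) = 1 this gives p(55, parts ≤ 6) = 13702. (By conjugating Young diagrams, this also counts partitions of 55 into at most 6 parts.)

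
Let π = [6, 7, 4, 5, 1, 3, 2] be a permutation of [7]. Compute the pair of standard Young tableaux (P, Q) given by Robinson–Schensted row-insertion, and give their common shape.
P = [1, 2] / [3, 5] / [4, 7] / [6];  Q = [1, 2] / [3, 4] / [5, 6] / [7];  common shape = (2, 2, 2, 1)

Row-insert the values π_1, π_2, … into P one at a time, bumping the leftmost entry strictly greater than the inserted value down to the next row. The recording tableau Q records, in position (i, j), the step at which that cell was added to P.
  Insert 6 (step 1): P = [6];  Q = [1]
  Insert 7 (step 2): P = [6, 7];  Q = [1, 2]
  Insert 4 (step 3): P = [4, 7] / [6];  Q = [1, 2] / [3]
  Insert 5 (step 4): P = [4, 5] / [6, 7];  Q = [1, 2] / [3, 4]
  Insert 1 (step 5): P = [1, 5] / [4, 7] / [6];  Q = [1, 2] / [3, 4] / [5]
  Insert 3 (step 6): P = [1, 3] / [4, 5] / [6, 7];  Q = [1, 2] / [3, 4] / [5, 6]
  Insert 2 (step 7): P = [1, 2] / [3, 5] / [4, 7] / [6];  Q = [1, 2] / [3, 4] / [5, 6] / [7]
Final shape: (2, 2, 2, 1).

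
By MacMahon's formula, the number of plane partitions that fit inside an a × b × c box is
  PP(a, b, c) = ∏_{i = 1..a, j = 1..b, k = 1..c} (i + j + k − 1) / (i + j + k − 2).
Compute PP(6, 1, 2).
PP(6, 1, 2) = 28

Evaluate the triple product over i = 1..6, j = 1..1, k = 1..2. The factors are (2/1) · (3/2) · (3/2) · (4/3) · (4/3) · (5/4) · (5/4) · (6/5) · … (12 factors total). The numerators and denominators telescope so the product is an integer; carrying out the multiplication exactly gives PP(6, 1, 2) = 28.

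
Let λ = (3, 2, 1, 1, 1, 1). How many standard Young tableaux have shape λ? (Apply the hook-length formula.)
# SYT of shape (3, 2, 1, 1, 1, 1) = 105

Hook-length formula: f^λ = n! / Π hook(c), product over all cells c of the Young diagram. For λ = (3, 2, 1, 1, 1, 1), n = 9 boxes. Hook lengths by row (left-to-right, top-to-bottom): [8, 3, 1]; [6, 1]; [4]; [3]; [2]; [1]. Product of hooks = 3456. So f^λ = 9! / 3456 = 362880 / 3456 = 105.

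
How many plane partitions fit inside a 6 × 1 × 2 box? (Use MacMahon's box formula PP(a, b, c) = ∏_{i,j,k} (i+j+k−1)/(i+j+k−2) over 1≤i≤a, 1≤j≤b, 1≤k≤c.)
PP(6, 1, 2) = 28

Evaluate the triple product over i = 1..6, j = 1..1, k = 1..2. The factors are (2/1) · (3/2) · (3/2) · (4/3) · (4/3) · (5/4) · (5/4) · (6/5) · … (12 factors total). The numerators and denominators telescope so the product is an integer; carrying out the multiplication exactly gives PP(6, 1, 2) = 28.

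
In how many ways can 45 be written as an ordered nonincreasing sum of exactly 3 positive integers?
p(45, 3 parts) = 169

Partitions of n into exactly k parts are in bijection with partitions of n − k into at most k parts (subtract 1 from each part). So p(45, exactly 3) = p(42, parts ≤ 3). Computing via the recurrence p(m, j) = p(m, j−1) + p(m−j, j) gives 169.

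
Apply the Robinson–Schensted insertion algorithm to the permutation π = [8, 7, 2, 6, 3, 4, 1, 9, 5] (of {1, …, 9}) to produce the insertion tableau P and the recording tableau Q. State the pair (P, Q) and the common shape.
P = [1, 3, 4, 5] / [2, 9] / [6] / [7] / [8];  Q = [1, 4, 6, 8] / [2, 9] / [3] / [5] / [7];  common shape = (4, 2, 1, 1, 1)

Row-insert the values π_1, π_2, … into P one at a time, bumping the leftmost entry strictly greater than the inserted value down to the next row. The recording tableau Q records, in position (i, j), the step at which that cell was added to P.
  Insert 8 (step 1): P = [8];  Q = [1]
  Insert 7 (step 2): P = [7] / [8];  Q = [1] / [2]
  Insert 2 (step 3): P = [2] / [7] / [8];  Q = [1] / [2] / [3]
  Insert 6 (step 4): P = [2, 6] / [7] / [8];  Q = [1, 4] / [2] / [3]
  Insert 3 (step 5): P = [2, 3] / [6] / [7] / [8];  Q = [1, 4] / [2] / [3] / [5]
  Insert 4 (step 6): P = [2, 3, 4] / [6] / [7] / [8];  Q = [1, 4, 6] / [2] / [3] / [5]
  Insert 1 (step 7): P = [1, 3, 4] / [2] / [6] / [7] / [8];  Q = [1, 4, 6] / [2] / [3] / [5] / [7]
  Insert 9 (step 8): P = [1, 3, 4, 9] / [2] / [6] / [7] / [8];  Q = [1, 4, 6, 8] / [2] / [3] / [5] / [7]
  Insert 5 (step 9): P = [1, 3, 4, 5] / [2, 9] / [6] / [7] / [8];  Q = [1, 4, 6, 8] / [2, 9] / [3] / [5] / [7]
Final shape: (4, 2, 1, 1, 1).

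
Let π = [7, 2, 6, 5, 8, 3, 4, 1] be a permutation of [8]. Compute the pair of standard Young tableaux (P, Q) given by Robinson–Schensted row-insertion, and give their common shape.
P = [1, 3, 4] / [2, 8] / [5] / [6] / [7];  Q = [1, 3, 5] / [2, 7] / [4] / [6] / [8];  common shape = (3, 2, 1, 1, 1)

Row-insert the values π_1, π_2, … into P one at a time, bumping the leftmost entry strictly greater than the inserted value down to the next row. The recording tableau Q records, in position (i, j), the step at which that cell was added to P.
  Insert 7 (step 1): P = [7];  Q = [1]
  Insert 2 (step 2): P = [2] / [7];  Q = [1] / [2]
  Insert 6 (step 3): P = [2, 6] / [7];  Q = [1, 3] / [2]
  Insert 5 (step 4): P = [2, 5] / [6] / [7];  Q = [1, 3] / [2] / [4]
  Insert 8 (step 5): P = [2, 5, 8] / [6] / [7];  Q = [1, 3, 5] / [2] / [4]
  Insert 3 (step 6): P = [2, 3, 8] / [5] / [6] / [7];  Q = [1, 3, 5] / [2] / [4] / [6]
  Insert 4 (step 7): P = [2, 3, 4] / [5, 8] / [6] / [7];  Q = [1, 3, 5] / [2, 7] / [4] / [6]
  Insert 1 (step 8): P = [1, 3, 4] / [2, 8] / [5] / [6] / [7];  Q = [1, 3, 5] / [2, 7] / [4] / [6] / [8]
Final shape: (3, 2, 1, 1, 1).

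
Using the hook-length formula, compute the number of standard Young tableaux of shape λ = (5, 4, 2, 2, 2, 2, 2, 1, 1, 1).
# SYT of shape (5, 4, 2, 2, 2, 2, 2, 1, 1, 1) = 320089770

Hook-length formula: f^λ = n! / Π hook(c), product over all cells c of the Young diagram. For λ = (5, 4, 2, 2, 2, 2, 2, 1, 1, 1), n = 22 boxes. Hook lengths by row (left-to-right, top-to-bottom): [14, 10, 4, 3, 1]; [12, 8, 2, 1]; [9, 5]; [8, 4]; [7, 3]; [6, 2]; [5, 1]; [3]; [2]; [1]. Product of hooks = 3511517184000. So f^λ = 22! / 3511517184000 = 1124000727777607680000 / 3511517184000 = 320089770.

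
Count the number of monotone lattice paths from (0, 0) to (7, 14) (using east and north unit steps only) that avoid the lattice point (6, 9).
Number of paths = 86250

Total paths from (0, 0) to (7, 14): C(21, 7) = 116280. Paths through (6, 9): (paths (0, 0) → (6, 9)) × (paths (6, 9) → (7, 14)) = C(15, 6) · C(6, 1) = 5005 · 6 = 30030. Avoidance count = 116280 − 30030 = 86250.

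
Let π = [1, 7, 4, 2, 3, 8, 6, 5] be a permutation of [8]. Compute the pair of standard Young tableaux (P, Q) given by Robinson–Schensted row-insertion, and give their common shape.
P = [1, 2, 3, 5] / [4, 6] / [7, 8];  Q = [1, 2, 5, 6] / [3, 7] / [4, 8];  common shape = (4, 2, 2)

Row-insert the values π_1, π_2, … into P one at a time, bumping the leftmost entry strictly greater than the inserted value down to the next row. The recording tableau Q records, in position (i, j), the step at which that cell was added to P.
  Insert 1 (step 1): P = [1];  Q = [1]
  Insert 7 (step 2): P = [1, 7];  Q = [1, 2]
  Insert 4 (step 3): P = [1, 4] / [7];  Q = [1, 2] / [3]
  Insert 2 (step 4): P = [1, 2] / [4] / [7];  Q = [1, 2] / [3] / [4]
  Insert 3 (step 5): P = [1, 2, 3] / [4] / [7];  Q = [1, 2, 5] / [3] / [4]
  Insert 8 (step 6): P = [1, 2, 3, 8] / [4] / [7];  Q = [1, 2, 5, 6] / [3] / [4]
  Insert 6 (step 7): P = [1, 2, 3, 6] / [4, 8] / [7];  Q = [1, 2, 5, 6] / [3, 7] / [4]
  Insert 5 (step 8): P = [1, 2, 3, 5] / [4, 6] / [7, 8];  Q = [1, 2, 5, 6] / [3, 7] / [4, 8]
Final shape: (4, 2, 2).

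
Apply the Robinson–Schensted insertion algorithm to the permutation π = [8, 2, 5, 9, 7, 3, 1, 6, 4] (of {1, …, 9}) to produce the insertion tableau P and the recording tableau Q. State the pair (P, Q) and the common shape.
P = [1, 3, 4] / [2, 6] / [5, 7] / [8, 9];  Q = [1, 3, 4] / [2, 5] / [6, 8] / [7, 9];  common shape = (3, 2, 2, 2)

Row-insert the values π_1, π_2, … into P one at a time, bumping the leftmost entry strictly greater than the inserted value down to the next row. The recording tableau Q records, in position (i, j), the step at which that cell was added to P.
  Insert 8 (step 1): P = [8];  Q = [1]
  Insert 2 (step 2): P = [2] / [8];  Q = [1] / [2]
  Insert 5 (step 3): P = [2, 5] / [8];  Q = [1, 3] / [2]
  Insert 9 (step 4): P = [2, 5, 9] / [8];  Q = [1, 3, 4] / [2]
  Insert 7 (step 5): P = [2, 5, 7] / [8, 9];  Q = [1, 3, 4] / [2, 5]
  Insert 3 (step 6): P = [2, 3, 7] / [5, 9] / [8];  Q = [1, 3, 4] / [2, 5] / [6]
  Insert 1 (step 7): P = [1, 3, 7] / [2, 9] / [5] / [8];  Q = [1, 3, 4] / [2, 5] / [6] / [7]
  Insert 6 (step 8): P = [1, 3, 6] / [2, 7] / [5, 9] / [8];  Q = [1, 3, 4] / [2, 5] / [6, 8] / [7]
  Insert 4 (step 9): P = [1, 3, 4] / [2, 6] / [5, 7] / [8, 9];  Q = [1, 3, 4] / [2, 5] / [6, 8] / [7, 9]
Final shape: (3, 2, 2, 2).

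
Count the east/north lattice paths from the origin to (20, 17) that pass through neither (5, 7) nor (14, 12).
Number of paths = 9587193198

Inclusion–exclusion. Total paths: C(37, 20) = 15905368710. Through P₁: C(12, 5)·C(25, 15) = 2588857920. Through P₂: C(26, 14)·C(11, 6) = 4461857400. Since P₁ is strictly southwest of P₂, a monotone path through both must visit P₁ then P₂; paths through both = C(12, 5)·C(14, 9)·C(11, 6) = 732539808. Avoid both = 15905368710 − 2588857920 − 4461857400 + 732539808 = 9587193198.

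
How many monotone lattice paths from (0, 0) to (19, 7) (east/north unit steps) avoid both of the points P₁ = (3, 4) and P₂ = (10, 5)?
Number of paths = 474120

Inclusion–exclusion. Total paths: C(26, 19) = 657800. Through P₁: C(7, 3)·C(19, 16) = 33915. Through P₂: C(15, 10)·C(11, 9) = 165165. Since P₁ is strictly southwest of P₂, a monotone path through both must visit P₁ then P₂; paths through both = C(7, 3)·C(8, 7)·C(11, 9) = 15400. Avoid both = 657800 − 33915 − 165165 + 15400 = 474120.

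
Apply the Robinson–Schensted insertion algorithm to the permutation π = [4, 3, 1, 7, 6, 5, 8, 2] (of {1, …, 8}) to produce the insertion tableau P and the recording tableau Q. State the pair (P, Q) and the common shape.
P = [1, 2, 8] / [3, 5] / [4, 6] / [7];  Q = [1, 4, 7] / [2, 5] / [3, 6] / [8];  common shape = (3, 2, 2, 1)

Row-insert the values π_1, π_2, … into P one at a time, bumping the leftmost entry strictly greater than the inserted value down to the next row. The recording tableau Q records, in position (i, j), the step at which that cell was added to P.
  Insert 4 (step 1): P = [4];  Q = [1]
  Insert 3 (step 2): P = [3] / [4];  Q = [1] / [2]
  Insert 1 (step 3): P = [1] / [3] / [4];  Q = [1] / [2] / [3]
  Insert 7 (step 4): P = [1, 7] / [3] / [4];  Q = [1, 4] / [2] / [3]
  Insert 6 (step 5): P = [1, 6] / [3, 7] / [4];  Q = [1, 4] / [2, 5] / [3]
  Insert 5 (step 6): P = [1, 5] / [3, 6] / [4, 7];  Q = [1, 4] / [2, 5] / [3, 6]
  Insert 8 (step 7): P = [1, 5, 8] / [3, 6] / [4, 7];  Q = [1, 4, 7] / [2, 5] / [3, 6]
  Insert 2 (step 8): P = [1, 2, 8] / [3, 5] / [4, 6] / [7];  Q = [1, 4, 7] / [2, 5] / [3, 6] / [8]
Final shape: (3, 2, 2, 1).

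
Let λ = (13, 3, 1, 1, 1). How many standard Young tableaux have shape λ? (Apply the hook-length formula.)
# SYT of shape (13, 3, 1, 1, 1) = 175560

Hook-length formula: f^λ = n! / Π hook(c), product over all cells c of the Young diagram. For λ = (13, 3, 1, 1, 1), n = 19 boxes. Hook lengths by row (left-to-right, top-to-bottom): [17, 13, 12, 10, 9, 8, 7, 6, 5, 4, 3, 2, 1]; [6, 2, 1]; [3]; [2]; [1]. Product of hooks = 692897587200. So f^λ = 19! / 692897587200 = 121645100408832000 / 692897587200 = 175560.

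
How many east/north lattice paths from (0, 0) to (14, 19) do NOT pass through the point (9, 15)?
Number of paths = 654063696

Total paths from (0, 0) to (14, 19): C(33, 14) = 818809200. Paths through (9, 15): (paths (0, 0) → (9, 15)) × (paths (9, 15) → (14, 19)) = C(24, 9) · C(9, 5) = 1307504 · 126 = 164745504. Avoidance count = 818809200 − 164745504 = 654063696.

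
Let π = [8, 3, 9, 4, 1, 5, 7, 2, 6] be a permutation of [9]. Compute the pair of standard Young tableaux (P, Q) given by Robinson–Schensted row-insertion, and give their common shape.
P = [1, 2, 5, 6] / [3, 4, 7] / [8, 9];  Q = [1, 3, 6, 7] / [2, 4, 9] / [5, 8];  common shape = (4, 3, 2)

Row-insert the values π_1, π_2, … into P one at a time, bumping the leftmost entry strictly greater than the inserted value down to the next row. The recording tableau Q records, in position (i, j), the step at which that cell was added to P.
  Insert 8 (step 1): P = [8];  Q = [1]
  Insert 3 (step 2): P = [3] / [8];  Q = [1] / [2]
  Insert 9 (step 3): P = [3, 9] / [8];  Q = [1, 3] / [2]
  Insert 4 (step 4): P = [3, 4] / [8, 9];  Q = [1, 3] / [2, 4]
  Insert 1 (step 5): P = [1, 4] / [3, 9] / [8];  Q = [1, 3] / [2, 4] / [5]
  Insert 5 (step 6): P = [1, 4, 5] / [3, 9] / [8];  Q = [1, 3, 6] / [2, 4] / [5]
  Insert 7 (step 7): P = [1, 4, 5, 7] / [3, 9] / [8];  Q = [1, 3, 6, 7] / [2, 4] / [5]
  Insert 2 (step 8): P = [1, 2, 5, 7] / [3, 4] / [8, 9];  Q = [1, 3, 6, 7] / [2, 4] / [5, 8]
  Insert 6 (step 9): P = [1, 2, 5, 6] / [3, 4, 7] / [8, 9];  Q = [1, 3, 6, 7] / [2, 4, 9] / [5, 8]
Final shape: (4, 3, 2).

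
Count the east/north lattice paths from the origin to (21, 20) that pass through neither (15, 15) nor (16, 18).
Number of paths = 164211324630

Inclusion–exclusion. Total paths: C(41, 21) = 269128937220. Through P₁: C(30, 15)·C(11, 6) = 71664294240. Through P₂: C(34, 16)·C(7, 5) = 46283190030. Since P₁ is strictly southwest of P₂, a monotone path through both must visit P₁ then P₂; paths through both = C(30, 15)·C(4, 1)·C(7, 5) = 13029871680. Avoid both = 269128937220 − 71664294240 − 46283190030 + 13029871680 = 164211324630.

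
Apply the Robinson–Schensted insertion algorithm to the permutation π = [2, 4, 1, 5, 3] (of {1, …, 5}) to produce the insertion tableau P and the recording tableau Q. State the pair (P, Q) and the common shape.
P = [1, 3, 5] / [2, 4];  Q = [1, 2, 4] / [3, 5];  common shape = (3, 2)

Row-insert the values π_1, π_2, … into P one at a time, bumping the leftmost entry strictly greater than the inserted value down to the next row. The recording tableau Q records, in position (i, j), the step at which that cell was added to P.
  Insert 2 (step 1): P = [2];  Q = [1]
  Insert 4 (step 2): P = [2, 4];  Q = [1, 2]
  Insert 1 (step 3): P = [1, 4] / [2];  Q = [1, 2] / [3]
  Insert 5 (step 4): P = [1, 4, 5] / [2];  Q = [1, 2, 4] / [3]
  Insert 3 (step 5): P = [1, 3, 5] / [2, 4];  Q = [1, 2, 4] / [3, 5]
Final shape: (3, 2).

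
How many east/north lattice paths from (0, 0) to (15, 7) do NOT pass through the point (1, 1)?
Number of paths = 93024

Total paths from (0, 0) to (15, 7): C(22, 15) = 170544. Paths through (1, 1): (paths (0, 0) → (1, 1)) × (paths (1, 1) → (15, 7)) = C(2, 1) · C(20, 14) = 2 · 38760 = 77520. Avoidance count = 170544 − 77520 = 93024.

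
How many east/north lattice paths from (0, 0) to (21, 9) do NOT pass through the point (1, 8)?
Number of paths = 14306961

Total paths from (0, 0) to (21, 9): C(30, 21) = 14307150. Paths through (1, 8): (paths (0, 0) → (1, 8)) × (paths (1, 8) → (21, 9)) = C(9, 1) · C(21, 20) = 9 · 21 = 189. Avoidance count = 14307150 − 189 = 14306961.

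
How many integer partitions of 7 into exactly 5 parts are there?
p(7, 5 parts) = 2

Partitions of n into exactly k parts ↔ partitions of n − k into at most k parts (subtract 1 from each part). For n = 7, k = 5, the partitions are: 3+1+1+1+1, 2+2+1+1+1. Count = 2.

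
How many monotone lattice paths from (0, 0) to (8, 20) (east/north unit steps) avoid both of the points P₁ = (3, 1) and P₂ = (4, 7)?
Number of paths = 2219329

Inclusion–exclusion. Total paths: C(28, 8) = 3108105. Through P₁: C(4, 3)·C(24, 5) = 170016. Through P₂: C(11, 4)·C(17, 4) = 785400. Since P₁ is strictly southwest of P₂, a monotone path through both must visit P₁ then P₂; paths through both = C(4, 3)·C(7, 1)·C(17, 4) = 66640. Avoid both = 3108105 − 170016 − 785400 + 66640 = 2219329.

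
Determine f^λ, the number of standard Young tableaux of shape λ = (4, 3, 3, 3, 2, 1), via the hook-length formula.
# SYT of shape (4, 3, 3, 3, 2, 1) = 292864

Hook-length formula: f^λ = n! / Π hook(c), product over all cells c of the Young diagram. For λ = (4, 3, 3, 3, 2, 1), n = 16 boxes. Hook lengths by row (left-to-right, top-to-bottom): [9, 7, 5, 1]; [7, 5, 3]; [6, 4, 2]; [5, 3, 1]; [3, 1]; [1]. Product of hooks = 71442000. So f^λ = 16! / 71442000 = 20922789888000 / 71442000 = 292864.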